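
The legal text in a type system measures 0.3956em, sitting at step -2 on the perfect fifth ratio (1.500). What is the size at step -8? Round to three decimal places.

0.035em

0.3956 ÷ 1.500⁶ = 0.3956 ÷ 11.39062 ≈ 0.035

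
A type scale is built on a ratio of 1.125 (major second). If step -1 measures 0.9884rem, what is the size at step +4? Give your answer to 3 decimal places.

0.9884 × 1.125⁵ = 0.9884 × 1.80203 ≈ 1.781

1.781rem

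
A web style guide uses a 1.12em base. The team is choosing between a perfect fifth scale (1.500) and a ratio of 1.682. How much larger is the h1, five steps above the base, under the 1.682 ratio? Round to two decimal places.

Perfect fifth: 1.12 × 1.500⁵ = 8.5050em
At 1.682: 1.12 × 1.682⁵ = 15.0781em
Difference: 15.0781 − 8.5050 = 6.5731em

6.57em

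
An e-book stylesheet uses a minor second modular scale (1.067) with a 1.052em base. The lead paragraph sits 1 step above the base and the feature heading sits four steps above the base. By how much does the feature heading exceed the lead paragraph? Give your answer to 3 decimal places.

0.241em

Step 1: 1.052 × 1.067 = 1.12248em
Step 4: 1.052 × 1.067⁴ = 1.36356em
Difference: 1.36356 − 1.12248 = 0.24108em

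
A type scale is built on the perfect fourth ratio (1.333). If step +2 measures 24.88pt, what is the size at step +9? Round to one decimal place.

186.1pt

The gap is 9 − (2) = 7 steps, so the factor is 1.333^7.
24.88 × 1.333⁷ = 24.88 × 7.47844 ≈ 186.064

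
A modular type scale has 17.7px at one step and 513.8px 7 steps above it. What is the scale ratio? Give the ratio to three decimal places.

1.618

The ratio satisfies 17.7 × r⁷ = 513.8, so r = (513.8 / 17.7)^(1/7).
r = 29.0282^(1/7) ≈ 1.6180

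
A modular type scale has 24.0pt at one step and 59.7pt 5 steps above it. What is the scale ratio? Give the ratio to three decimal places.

1.200

The ratio satisfies 24.0 × r⁵ = 59.7, so r = (59.7 / 24.0)^(1/5).
r = 2.4875^(1/5) ≈ 1.1999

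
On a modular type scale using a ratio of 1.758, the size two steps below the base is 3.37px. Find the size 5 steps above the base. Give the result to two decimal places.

174.89px

3.37 × 1.758⁷ = 3.37 × 51.89579 ≈ 174.889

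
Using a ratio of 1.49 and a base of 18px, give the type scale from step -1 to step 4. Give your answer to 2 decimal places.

Step -1: 18.0 ÷ 1.49 = 12.08
Step 0: 18px
Step 1: 18.0 × 1.49 = 26.82
Step 2: 18.0 × 1.49² = 39.96
Step 3: 18.0 × 1.49³ = 59.54
Step 4: 18.0 × 1.49⁴ = 88.72

12.08px, 18.00px, 26.82px, 39.96px, 59.54px, 88.72px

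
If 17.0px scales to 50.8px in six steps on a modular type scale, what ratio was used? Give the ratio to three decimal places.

1.200

r⁶ = 50.8 / 17.0, so r = (50.8/17.0)^(1/6).
r = 2.9882^(1/6) ≈ 1.2002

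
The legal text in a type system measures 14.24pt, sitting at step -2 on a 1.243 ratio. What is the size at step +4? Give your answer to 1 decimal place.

52.5pt

14.24 × 1.243⁶ = 14.24 × 3.68830 ≈ 52.521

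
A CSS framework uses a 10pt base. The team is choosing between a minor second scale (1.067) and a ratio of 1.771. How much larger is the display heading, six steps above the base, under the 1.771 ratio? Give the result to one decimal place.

Minor second: 10.0 × 1.067⁶ = 14.757pt
At 1.771: 10.0 × 1.771⁶ = 308.540pt
Difference: 308.540 − 14.757 = 293.783pt

293.8pt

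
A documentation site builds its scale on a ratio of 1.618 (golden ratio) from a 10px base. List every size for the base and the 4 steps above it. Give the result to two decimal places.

Step 0: 10px
Step 1: 10.0 × 1.618 = 16.18
Step 2: 10.0 × 1.618² = 26.18
Step 3: 10.0 × 1.618³ = 42.36
Step 4: 10.0 × 1.618⁴ = 68.54

10.00px, 16.18px, 26.18px, 42.36px, 68.54px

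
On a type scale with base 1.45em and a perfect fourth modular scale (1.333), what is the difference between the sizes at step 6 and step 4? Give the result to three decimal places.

3.557em

Step 4: 1.45 × 1.333⁴ = 4.57814em
Step 6: 1.45 × 1.333⁶ = 8.13484em
Difference: 8.13484 − 4.57814 = 3.55670em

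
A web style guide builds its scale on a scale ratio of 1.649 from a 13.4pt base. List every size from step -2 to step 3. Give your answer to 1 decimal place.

4.9pt, 8.1pt, 13.4pt, 22.1pt, 36.4pt, 60.1pt

Step -2: 13.4 ÷ 1.649² = 4.9
Step -1: 13.4 ÷ 1.649 = 8.1
Step 0: 13.4pt
Step 1: 13.4 × 1.649 = 22.1
Step 2: 13.4 × 1.649² = 36.4
Step 3: 13.4 × 1.649³ = 60.1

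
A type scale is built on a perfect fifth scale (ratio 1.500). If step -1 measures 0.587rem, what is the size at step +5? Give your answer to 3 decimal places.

The gap is 5 − (-1) = 6 steps, so the factor is 1.500^6.
0.587 × 1.500⁶ = 0.587 × 11.39062 ≈ 6.686

6.686rem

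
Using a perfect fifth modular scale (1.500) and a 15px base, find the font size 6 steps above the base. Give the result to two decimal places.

170.86px

A modular type scale is a geometric sequence: sizeₙ = base × rⁿ.
15.0 × 1.500⁶ = 15.0 × 11.39062 ≈ 170.86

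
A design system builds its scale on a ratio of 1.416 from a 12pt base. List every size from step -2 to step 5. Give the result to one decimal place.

6.0pt, 8.5pt, 12.0pt, 17.0pt, 24.1pt, 34.1pt, 48.2pt, 68.3pt

Step -2: 12.0 ÷ 1.416² = 6.0
Step -1: 12.0 ÷ 1.416 = 8.5
Step 0: 12pt
Step 1: 12.0 × 1.416 = 17.0
Step 2: 12.0 × 1.416² = 24.1
Step 3: 12.0 × 1.416³ = 34.1
Step 4: 12.0 × 1.416⁴ = 48.2
Step 5: 12.0 × 1.416⁵ = 68.3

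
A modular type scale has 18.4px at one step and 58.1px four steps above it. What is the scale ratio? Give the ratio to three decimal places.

r⁴ = 58.1 / 18.4, so r = (58.1/18.4)^(1/4).
r = 3.1576^(1/4) ≈ 1.3330

1.333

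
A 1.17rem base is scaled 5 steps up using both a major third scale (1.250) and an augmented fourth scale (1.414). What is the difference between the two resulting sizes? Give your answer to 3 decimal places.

Major third: 1.17 × 1.250⁵ = 3.57056rem
Augmented fourth: 1.17 × 1.414⁵ = 6.61352rem
Difference: 6.61352 − 3.57056 = 3.04296rem

3.043rem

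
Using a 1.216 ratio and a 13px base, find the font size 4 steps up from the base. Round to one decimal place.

28.4px

13.0 × 1.216⁴ = 13.0 × 2.18642 ≈ 28.42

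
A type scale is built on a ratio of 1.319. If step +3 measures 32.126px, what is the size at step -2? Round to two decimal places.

8.05px

32.126 ÷ 1.319⁵ = 32.126 ÷ 3.99231 ≈ 8.047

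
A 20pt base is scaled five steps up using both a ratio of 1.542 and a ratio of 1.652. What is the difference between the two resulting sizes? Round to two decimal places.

At 1.542: 20.0 × 1.542⁵ = 174.3620pt
At 1.652: 20.0 × 1.652⁵ = 246.0822pt
Difference: 246.0822 − 174.3620 = 71.7202pt

71.72pt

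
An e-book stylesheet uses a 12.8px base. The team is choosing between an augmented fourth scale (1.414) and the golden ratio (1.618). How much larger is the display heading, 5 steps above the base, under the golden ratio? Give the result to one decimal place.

69.6px

Augmented fourth: 12.8 × 1.414⁵ = 72.353px
Golden ratio: 12.8 × 1.618⁵ = 141.939px
Difference: 141.939 − 72.353 = 69.586px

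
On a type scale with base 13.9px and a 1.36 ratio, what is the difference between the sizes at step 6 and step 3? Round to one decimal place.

Step 3: 13.9 × 1.36³ = 34.965px
Step 6: 13.9 × 1.36⁶ = 87.953px
Difference: 87.953 − 34.965 = 52.988px

53.0px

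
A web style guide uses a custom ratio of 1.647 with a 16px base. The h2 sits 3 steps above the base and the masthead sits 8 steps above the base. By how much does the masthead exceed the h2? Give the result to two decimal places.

Step 3: 16.0 × 1.647³ = 71.4827px
Step 8: 16.0 × 1.647⁸ = 866.3009px
Difference: 866.3009 − 71.4827 = 794.8182px

794.82px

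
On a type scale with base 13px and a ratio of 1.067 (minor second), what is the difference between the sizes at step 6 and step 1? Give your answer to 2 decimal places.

5.31px

Step 1: 13.0 × 1.067 = 13.8710px
Step 6: 13.0 × 1.067⁶ = 19.1836px
Difference: 19.1836 − 13.8710 = 5.3126px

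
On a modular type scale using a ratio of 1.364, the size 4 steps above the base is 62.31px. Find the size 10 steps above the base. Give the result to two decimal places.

62.31 × 1.364⁶ = 62.31 × 6.44001 ≈ 401.277

401.28px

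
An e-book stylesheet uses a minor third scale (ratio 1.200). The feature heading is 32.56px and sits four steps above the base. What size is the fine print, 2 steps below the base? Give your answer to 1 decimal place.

10.9px

The gap is -2 − (4) = -6 steps, so the factor is 1.200^-6.
32.56 ÷ 1.200⁶ = 32.56 ÷ 2.98598 ≈ 10.904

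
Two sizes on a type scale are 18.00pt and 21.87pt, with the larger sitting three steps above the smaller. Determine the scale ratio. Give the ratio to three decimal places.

1.067

The ratio satisfies 18.00 × r³ = 21.87, so r = (21.87 / 18.00)^(1/3).
r = 1.2150^(1/3) ≈ 1.0671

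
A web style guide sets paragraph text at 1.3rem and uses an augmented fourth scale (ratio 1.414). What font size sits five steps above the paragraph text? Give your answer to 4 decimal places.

1.3 × 1.414⁵ = 1.3 × 5.65258 ≈ 7.3484

7.3484rem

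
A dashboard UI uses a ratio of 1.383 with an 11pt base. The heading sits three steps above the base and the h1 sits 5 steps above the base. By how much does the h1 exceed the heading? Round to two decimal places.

Step 3: 11.0 × 1.383³ = 29.0977pt
Step 5: 11.0 × 1.383⁵ = 55.6549pt
Difference: 55.6549 − 29.0977 = 26.5572pt

26.56pt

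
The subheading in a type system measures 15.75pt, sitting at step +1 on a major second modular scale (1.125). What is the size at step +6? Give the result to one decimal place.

28.4pt

15.75 × 1.125⁵ = 15.75 × 1.80203 ≈ 28.382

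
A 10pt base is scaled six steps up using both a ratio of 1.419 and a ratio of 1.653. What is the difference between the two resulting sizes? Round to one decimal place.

At 1.419: 10.0 × 1.419⁶ = 81.638pt
At 1.653: 10.0 × 1.653⁶ = 204.003pt
Difference: 204.003 − 81.638 = 122.365pt

122.4pt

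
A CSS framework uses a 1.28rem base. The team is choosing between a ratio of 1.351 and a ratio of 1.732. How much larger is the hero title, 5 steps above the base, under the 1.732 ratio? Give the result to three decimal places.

At 1.351: 1.28 × 1.351⁵ = 5.76085rem
At 1.732: 1.28 × 1.732⁵ = 19.95030rem
Difference: 19.95030 − 5.76085 = 14.18945rem

14.189rem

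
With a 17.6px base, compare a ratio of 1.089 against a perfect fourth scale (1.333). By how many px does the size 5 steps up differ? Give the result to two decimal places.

47.12px

At 1.089: 17.6 × 1.089⁵ = 26.9558px
Perfect fourth: 17.6 × 1.333⁵ = 74.0736px
Difference: 74.0736 − 26.9558 = 47.1178px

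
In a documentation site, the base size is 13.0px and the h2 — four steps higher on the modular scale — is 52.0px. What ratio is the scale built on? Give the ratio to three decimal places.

1.414

The ratio satisfies 13.0 × r⁴ = 52.0, so r = (52.0 / 13.0)^(1/4).
r = 4.0000^(1/4) ≈ 1.4142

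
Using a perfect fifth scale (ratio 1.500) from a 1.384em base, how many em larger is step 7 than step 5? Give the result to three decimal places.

Step 5: 1.384 × 1.500⁵ = 10.50975em
Step 7: 1.384 × 1.500⁷ = 23.64694em
Difference: 23.64694 − 10.50975 = 13.13719em

13.137em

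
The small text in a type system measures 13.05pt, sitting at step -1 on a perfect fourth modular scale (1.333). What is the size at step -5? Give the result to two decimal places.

4.13pt

The gap is -5 − (-1) = -4 steps, so the factor is 1.333^-4.
13.05 ÷ 1.333⁴ = 13.05 ÷ 3.15733 ≈ 4.133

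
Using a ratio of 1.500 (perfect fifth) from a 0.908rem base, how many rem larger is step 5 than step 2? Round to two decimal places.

Step 2: 0.908 × 1.500² = 2.0430rem
Step 5: 0.908 × 1.500⁵ = 6.8951rem
Difference: 6.8951 − 2.0430 = 4.8521rem

4.85rem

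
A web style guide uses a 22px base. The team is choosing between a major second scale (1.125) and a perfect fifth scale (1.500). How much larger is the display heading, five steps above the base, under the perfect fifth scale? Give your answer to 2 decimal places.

Major second: 22.0 × 1.125⁵ = 39.6447px
Perfect fifth: 22.0 × 1.500⁵ = 167.0625px
Difference: 167.0625 − 39.6447 = 127.4178px

127.42px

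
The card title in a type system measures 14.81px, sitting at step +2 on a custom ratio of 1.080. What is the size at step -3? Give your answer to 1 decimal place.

10.1px

Moving from step +2 to step -3 is 5 steps down, so divide by r⁵.
14.81 ÷ 1.080⁵ = 14.81 ÷ 1.46933 ≈ 10.079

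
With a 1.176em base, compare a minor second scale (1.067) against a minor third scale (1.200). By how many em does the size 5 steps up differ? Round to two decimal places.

1.30em

Minor second: 1.176 × 1.067⁵ = 1.6264em
Minor third: 1.176 × 1.200⁵ = 2.9263em
Difference: 2.9263 − 1.6264 = 1.2999em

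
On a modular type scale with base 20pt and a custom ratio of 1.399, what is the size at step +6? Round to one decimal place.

149.9pt

Every step multiplies by the scale ratio.
20.0 × 1.399⁶ = 20.0 × 7.49732 ≈ 149.95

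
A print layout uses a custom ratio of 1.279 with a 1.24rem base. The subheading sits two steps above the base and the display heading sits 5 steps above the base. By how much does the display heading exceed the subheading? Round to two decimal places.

2.22rem

Step 2: 1.24 × 1.279² = 2.0284rem
Step 5: 1.24 × 1.279⁵ = 4.2440rem
Difference: 4.2440 − 2.0284 = 2.2156rem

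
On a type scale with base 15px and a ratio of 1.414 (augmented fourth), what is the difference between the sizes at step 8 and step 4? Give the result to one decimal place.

Step 4: 15.0 × 1.414⁴ = 59.964px
Step 8: 15.0 × 1.414⁸ = 239.710px
Difference: 239.710 − 59.964 = 179.746px

179.7px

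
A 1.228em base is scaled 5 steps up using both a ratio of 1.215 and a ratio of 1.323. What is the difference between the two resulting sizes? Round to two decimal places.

1.73em

At 1.215: 1.228 × 1.215⁵ = 3.2515em
At 1.323: 1.228 × 1.323⁵ = 4.9773em
Difference: 4.9773 − 3.2515 = 1.7258em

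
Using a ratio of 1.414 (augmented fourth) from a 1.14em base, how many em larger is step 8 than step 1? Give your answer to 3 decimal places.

Step 1: 1.14 × 1.414 = 1.61196em
Step 8: 1.14 × 1.414⁸ = 18.21798em
Difference: 18.21798 − 1.61196 = 16.60602em

16.606em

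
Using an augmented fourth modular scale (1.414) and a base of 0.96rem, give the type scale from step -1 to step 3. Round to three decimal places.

0.679rem, 0.960rem, 1.357rem, 1.919rem, 2.714rem

Step -1: 0.96 ÷ 1.414 = 0.679
Step 0: 0.96rem
Step 1: 0.96 × 1.414 = 1.357
Step 2: 0.96 × 1.414² = 1.919
Step 3: 0.96 × 1.414³ = 2.714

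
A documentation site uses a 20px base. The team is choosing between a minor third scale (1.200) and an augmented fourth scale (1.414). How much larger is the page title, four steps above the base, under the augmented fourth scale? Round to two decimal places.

38.48px

Minor third: 20.0 × 1.200⁴ = 41.4720px
Augmented fourth: 20.0 × 1.414⁴ = 79.9517px
Difference: 79.9517 − 41.4720 = 38.4797px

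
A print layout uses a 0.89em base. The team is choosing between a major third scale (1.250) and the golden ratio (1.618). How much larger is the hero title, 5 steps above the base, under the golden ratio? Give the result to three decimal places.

Major third: 0.89 × 1.250⁵ = 2.71606em
Golden ratio: 0.89 × 1.618⁵ = 9.86921em
Difference: 9.86921 − 2.71606 = 7.15315em

7.153em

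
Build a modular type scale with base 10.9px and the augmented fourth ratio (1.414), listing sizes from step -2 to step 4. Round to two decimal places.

5.45px, 7.71px, 10.90px, 15.41px, 21.79px, 30.82px, 43.57px

Step -2: 10.9 ÷ 1.414² = 5.45
Step -1: 10.9 ÷ 1.414 = 7.71
Step 0: 10.9px
Step 1: 10.9 × 1.414 = 15.41
Step 2: 10.9 × 1.414² = 21.79
Step 3: 10.9 × 1.414³ = 30.82
Step 4: 10.9 × 1.414⁴ = 43.57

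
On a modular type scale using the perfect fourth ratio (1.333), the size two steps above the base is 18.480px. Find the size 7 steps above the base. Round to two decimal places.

18.480 × 1.333⁵ = 18.480 × 4.20873 ≈ 77.777

77.78px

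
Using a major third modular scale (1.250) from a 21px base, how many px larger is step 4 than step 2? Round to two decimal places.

18.46px

Step 2: 21.0 × 1.250² = 32.8125px
Step 4: 21.0 × 1.250⁴ = 51.2695px
Difference: 51.2695 − 32.8125 = 18.4570px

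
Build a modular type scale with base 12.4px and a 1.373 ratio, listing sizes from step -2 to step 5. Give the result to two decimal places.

Step -2: 12.4 ÷ 1.373² = 6.58
Step -1: 12.4 ÷ 1.373 = 9.03
Step 0: 12.4px
Step 1: 12.4 × 1.373 = 17.03
Step 2: 12.4 × 1.373² = 23.38
Step 3: 12.4 × 1.373³ = 32.09
Step 4: 12.4 × 1.373⁴ = 44.07
Step 5: 12.4 × 1.373⁵ = 60.50

6.58px, 9.03px, 12.40px, 17.03px, 23.38px, 32.09px, 44.07px, 60.50px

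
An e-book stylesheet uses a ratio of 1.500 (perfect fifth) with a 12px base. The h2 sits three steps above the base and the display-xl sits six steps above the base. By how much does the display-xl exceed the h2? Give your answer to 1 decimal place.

96.2px

Step 3: 12.0 × 1.500³ = 40.500px
Step 6: 12.0 × 1.500⁶ = 136.688px
Difference: 136.688 − 40.500 = 96.188px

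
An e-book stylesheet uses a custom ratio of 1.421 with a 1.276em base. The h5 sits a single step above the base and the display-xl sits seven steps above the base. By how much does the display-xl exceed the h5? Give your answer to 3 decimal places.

Step 1: 1.276 × 1.421 = 1.81320em
Step 7: 1.276 × 1.421⁷ = 14.92826em
Difference: 14.92826 − 1.81320 = 13.11506em

13.115em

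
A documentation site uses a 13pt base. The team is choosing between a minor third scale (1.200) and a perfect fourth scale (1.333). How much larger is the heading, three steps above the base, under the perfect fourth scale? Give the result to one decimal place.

8.3pt

Minor third: 13.0 × 1.200³ = 22.464pt
Perfect fourth: 13.0 × 1.333³ = 30.792pt
Difference: 30.792 − 22.464 = 8.328pt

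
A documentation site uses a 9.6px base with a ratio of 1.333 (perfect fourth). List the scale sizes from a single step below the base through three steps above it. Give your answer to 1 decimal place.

7.2px, 9.6px, 12.8px, 17.1px, 22.7px

Step -1: 9.6 ÷ 1.333 = 7.2
Step 0: 9.6px
Step 1: 9.6 × 1.333 = 12.8
Step 2: 9.6 × 1.333² = 17.1
Step 3: 9.6 × 1.333³ = 22.7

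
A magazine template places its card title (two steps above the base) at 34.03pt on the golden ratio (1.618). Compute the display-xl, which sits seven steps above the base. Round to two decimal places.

377.36pt

34.03 × 1.618⁵ = 34.03 × 11.08901 ≈ 377.359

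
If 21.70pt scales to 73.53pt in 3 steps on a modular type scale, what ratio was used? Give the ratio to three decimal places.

The ratio satisfies 21.70 × r³ = 73.53, so r = (73.53 / 21.70)^(1/3).
r = 3.3885^(1/3) ≈ 1.5020

1.502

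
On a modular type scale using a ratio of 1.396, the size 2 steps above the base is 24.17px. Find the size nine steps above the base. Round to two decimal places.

The gap is 9 − (2) = 7 steps, so the factor is 1.396^7.
24.17 × 1.396⁷ = 24.17 × 10.33232 ≈ 249.732

249.73px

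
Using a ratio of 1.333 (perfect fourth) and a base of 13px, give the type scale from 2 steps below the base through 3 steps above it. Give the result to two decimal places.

7.32px, 9.75px, 13.00px, 17.33px, 23.10px, 30.79px

Step -2: 13.0 ÷ 1.333² = 7.32
Step -1: 13.0 ÷ 1.333 = 9.75
Step 0: 13px
Step 1: 13.0 × 1.333 = 17.33
Step 2: 13.0 × 1.333² = 23.10
Step 3: 13.0 × 1.333³ = 30.79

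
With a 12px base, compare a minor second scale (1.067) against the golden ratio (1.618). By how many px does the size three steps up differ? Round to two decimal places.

Minor second: 12.0 × 1.067³ = 14.5772px
Golden ratio: 12.0 × 1.618³ = 50.8296px
Difference: 50.8296 − 14.5772 = 36.2524px

36.25px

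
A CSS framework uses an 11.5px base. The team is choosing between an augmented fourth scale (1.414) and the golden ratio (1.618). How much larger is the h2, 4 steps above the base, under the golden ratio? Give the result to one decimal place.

32.8px

Augmented fourth: 11.5 × 1.414⁴ = 45.972px
Golden ratio: 11.5 × 1.618⁴ = 78.816px
Difference: 78.816 − 45.972 = 32.844px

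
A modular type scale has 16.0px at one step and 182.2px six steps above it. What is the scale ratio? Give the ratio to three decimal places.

1.500

r⁶ = 182.2 / 16.0, so r = (182.2/16.0)^(1/6).
r = 11.3875^(1/6) ≈ 1.4999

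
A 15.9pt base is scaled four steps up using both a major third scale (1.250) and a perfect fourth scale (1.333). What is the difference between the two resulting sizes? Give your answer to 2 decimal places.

11.38pt

Major third: 15.9 × 1.250⁴ = 38.8184pt
Perfect fourth: 15.9 × 1.333⁴ = 50.2016pt
Difference: 50.2016 − 38.8184 = 11.3832pt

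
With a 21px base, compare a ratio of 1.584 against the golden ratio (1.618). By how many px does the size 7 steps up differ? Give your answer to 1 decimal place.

At 1.584: 21.0 × 1.584⁷ = 525.419px
Golden ratio: 21.0 × 1.618⁷ = 609.634px
Difference: 609.634 − 525.419 = 84.215px

84.2px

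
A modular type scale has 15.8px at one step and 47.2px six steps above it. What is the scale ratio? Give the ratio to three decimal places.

r⁶ = 47.2 / 15.8, so r = (47.2/15.8)^(1/6).
r = 2.9873^(1/6) ≈ 1.2001

1.200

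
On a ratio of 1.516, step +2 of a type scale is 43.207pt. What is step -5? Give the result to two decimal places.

43.207 ÷ 1.516⁷ = 43.207 ÷ 18.40325 ≈ 2.348

2.35pt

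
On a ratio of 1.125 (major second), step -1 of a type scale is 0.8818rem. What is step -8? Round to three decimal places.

0.387rem

0.8818 ÷ 1.125⁷ = 0.8818 ÷ 2.28070 ≈ 0.387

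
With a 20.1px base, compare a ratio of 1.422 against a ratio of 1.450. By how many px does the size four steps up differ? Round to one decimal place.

6.7px

At 1.422: 20.1 × 1.422⁴ = 82.185px
At 1.450: 20.1 × 1.450⁴ = 88.852px
Difference: 88.852 − 82.185 = 6.667px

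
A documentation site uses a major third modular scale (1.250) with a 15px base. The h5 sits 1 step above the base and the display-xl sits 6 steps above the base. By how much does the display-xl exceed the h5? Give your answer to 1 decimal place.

38.5px

Step 1: 15.0 × 1.250 = 18.750px
Step 6: 15.0 × 1.250⁶ = 57.220px
Difference: 57.220 − 18.750 = 38.470px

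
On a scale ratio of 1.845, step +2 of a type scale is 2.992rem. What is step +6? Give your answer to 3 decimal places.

34.669rem

2.992 × 1.845⁴ = 2.992 × 11.58739 ≈ 34.669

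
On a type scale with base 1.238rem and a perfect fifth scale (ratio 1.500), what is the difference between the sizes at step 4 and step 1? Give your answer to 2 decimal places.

Step 1: 1.238 × 1.500 = 1.8570rem
Step 4: 1.238 × 1.500⁴ = 6.2674rem
Difference: 6.2674 − 1.8570 = 4.4104rem

4.41rem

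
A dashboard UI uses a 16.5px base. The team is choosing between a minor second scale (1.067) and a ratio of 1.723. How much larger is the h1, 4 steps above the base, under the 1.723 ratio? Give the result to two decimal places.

Minor second: 16.5 × 1.067⁴ = 21.3866px
At 1.723: 16.5 × 1.723⁴ = 145.4203px
Difference: 145.4203 − 21.3866 = 124.0337px

124.03px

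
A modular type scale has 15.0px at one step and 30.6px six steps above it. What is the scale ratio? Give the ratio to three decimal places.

The ratio satisfies 15.0 × r⁶ = 30.6, so r = (30.6 / 15.0)^(1/6).
r = 2.0400^(1/6) ≈ 1.1262

1.126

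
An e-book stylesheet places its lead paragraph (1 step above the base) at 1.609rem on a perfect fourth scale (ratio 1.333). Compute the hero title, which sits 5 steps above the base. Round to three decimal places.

5.080rem

The gap is 5 − (1) = 4 steps, so the factor is 1.333^4.
1.609 × 1.333⁴ = 1.609 × 3.15733 ≈ 5.080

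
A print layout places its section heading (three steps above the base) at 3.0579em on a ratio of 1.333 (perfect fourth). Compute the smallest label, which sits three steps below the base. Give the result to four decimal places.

3.0579 ÷ 1.333⁶ = 3.0579 ÷ 5.61023 ≈ 0.5451

0.5451em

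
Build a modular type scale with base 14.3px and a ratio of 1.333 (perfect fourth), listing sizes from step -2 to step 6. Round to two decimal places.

8.05px, 10.73px, 14.30px, 19.06px, 25.41px, 33.87px, 45.15px, 60.18px, 80.23px

Step -2: 14.3 ÷ 1.333² = 8.05
Step -1: 14.3 ÷ 1.333 = 10.73
Step 0: 14.3px
Step 1: 14.3 × 1.333 = 19.06
Step 2: 14.3 × 1.333² = 25.41
Step 3: 14.3 × 1.333³ = 33.87
Step 4: 14.3 × 1.333⁴ = 45.15
Step 5: 14.3 × 1.333⁵ = 60.18
Step 6: 14.3 × 1.333⁶ = 80.23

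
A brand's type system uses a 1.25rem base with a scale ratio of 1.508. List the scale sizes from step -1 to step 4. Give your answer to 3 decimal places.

Step -1: 1.25 ÷ 1.508 = 0.829
Step 0: 1.25rem
Step 1: 1.25 × 1.508 = 1.885
Step 2: 1.25 × 1.508² = 2.843
Step 3: 1.25 × 1.508³ = 4.287
Step 4: 1.25 × 1.508⁴ = 6.464

0.829rem, 1.250rem, 1.885rem, 2.843rem, 4.287rem, 6.464rem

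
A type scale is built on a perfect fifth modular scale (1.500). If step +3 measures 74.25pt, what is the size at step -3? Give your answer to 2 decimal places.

6.52pt

Moving from step +3 to step -3 is 6 steps down, so divide by r⁶.
74.25 ÷ 1.500⁶ = 74.25 ÷ 11.39062 ≈ 6.519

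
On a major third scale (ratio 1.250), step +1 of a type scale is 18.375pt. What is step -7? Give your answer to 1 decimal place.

18.375 ÷ 1.250⁸ = 18.375 ÷ 5.96046 ≈ 3.083

3.1pt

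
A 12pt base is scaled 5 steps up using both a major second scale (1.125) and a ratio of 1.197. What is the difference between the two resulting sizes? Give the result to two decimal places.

Major second: 12.0 × 1.125⁵ = 21.6244pt
At 1.197: 12.0 × 1.197⁵ = 29.4885pt
Difference: 29.4885 − 21.6244 = 7.8641pt

7.86pt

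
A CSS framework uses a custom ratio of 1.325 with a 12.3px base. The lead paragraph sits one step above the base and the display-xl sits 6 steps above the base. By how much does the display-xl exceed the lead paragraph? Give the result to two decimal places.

50.26px

Step 1: 12.3 × 1.325 = 16.2975px
Step 6: 12.3 × 1.325⁶ = 66.5580px
Difference: 66.5580 − 16.2975 = 50.2605px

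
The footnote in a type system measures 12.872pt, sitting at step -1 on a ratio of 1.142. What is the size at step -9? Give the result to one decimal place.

4.4pt

The gap is -9 − (-1) = -8 steps, so the factor is 1.142^-8.
12.872 ÷ 1.142⁸ = 12.872 ÷ 2.89287 ≈ 4.450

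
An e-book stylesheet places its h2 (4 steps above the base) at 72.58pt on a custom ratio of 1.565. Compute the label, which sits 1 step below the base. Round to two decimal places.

7.73pt

The gap is -1 − (4) = -5 steps, so the factor is 1.565^-5.
72.58 ÷ 1.565⁵ = 72.58 ÷ 9.38797 ≈ 7.731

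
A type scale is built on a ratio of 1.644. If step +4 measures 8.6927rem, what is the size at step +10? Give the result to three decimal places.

171.619rem

The gap is 10 − (4) = 6 steps, so the factor is 1.644^6.
8.6927 × 1.644⁶ = 8.6927 × 19.74290 ≈ 171.619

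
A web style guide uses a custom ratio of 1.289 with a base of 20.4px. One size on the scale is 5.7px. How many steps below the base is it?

5

1.289ⁿ = 20.4 / 5.7 = 3.5789
n = ln(3.5789) / ln(1.289) = 1.2751 / 0.2539 ≈ 5.02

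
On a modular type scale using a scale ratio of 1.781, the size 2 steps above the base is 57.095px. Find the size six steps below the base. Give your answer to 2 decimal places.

0.56px

57.095 ÷ 1.781⁸ = 57.095 ÷ 101.23049 ≈ 0.564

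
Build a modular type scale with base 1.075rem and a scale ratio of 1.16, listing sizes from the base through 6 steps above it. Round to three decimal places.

1.075rem, 1.247rem, 1.447rem, 1.678rem, 1.946rem, 2.258rem, 2.619rem

Step 0: 1.075rem
Step 1: 1.075 × 1.16 = 1.247
Step 2: 1.075 × 1.16² = 1.447
Step 3: 1.075 × 1.16³ = 1.678
Step 4: 1.075 × 1.16⁴ = 1.946
Step 5: 1.075 × 1.16⁵ = 2.258
Step 6: 1.075 × 1.16⁶ = 2.619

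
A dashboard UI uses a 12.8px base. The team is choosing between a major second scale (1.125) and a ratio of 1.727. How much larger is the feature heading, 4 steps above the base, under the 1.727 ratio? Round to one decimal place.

Major second: 12.8 × 1.125⁴ = 20.503px
At 1.727: 12.8 × 1.727⁴ = 113.862px
Difference: 113.862 − 20.503 = 93.359px

93.4px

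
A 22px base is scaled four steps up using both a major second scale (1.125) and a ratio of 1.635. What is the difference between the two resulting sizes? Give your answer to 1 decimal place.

Major second: 22.0 × 1.125⁴ = 35.240px
At 1.635: 22.0 × 1.635⁴ = 157.215px
Difference: 157.215 − 35.240 = 121.975px

122.0px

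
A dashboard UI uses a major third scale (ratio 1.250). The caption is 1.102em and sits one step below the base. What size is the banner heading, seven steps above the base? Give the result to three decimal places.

The gap is 7 − (-1) = 8 steps, so the factor is 1.250^8.
1.102 × 1.250⁸ = 1.102 × 5.96046 ≈ 6.568

6.568em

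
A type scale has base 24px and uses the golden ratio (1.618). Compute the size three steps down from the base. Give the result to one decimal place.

5.7px

24.0 ÷ 1.618³ = 24.0 ÷ 4.23580 ≈ 5.67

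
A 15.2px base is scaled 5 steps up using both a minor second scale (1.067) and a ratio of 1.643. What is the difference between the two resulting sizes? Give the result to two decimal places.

160.96px

Minor second: 15.2 × 1.067⁵ = 21.0216px
At 1.643: 15.2 × 1.643⁵ = 181.9832px
Difference: 181.9832 − 21.0216 = 160.9616px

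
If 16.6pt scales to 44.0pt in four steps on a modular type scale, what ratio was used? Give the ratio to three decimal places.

The ratio satisfies 16.6 × r⁴ = 44.0, so r = (44.0 / 16.6)^(1/4).
r = 2.6506^(1/4) ≈ 1.2760

1.276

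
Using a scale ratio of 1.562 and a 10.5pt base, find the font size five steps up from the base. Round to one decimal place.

Each step on a modular scale multiplies by the ratio, so the size n steps from the base is base × ratioⁿ.
10.5 × 1.562⁵ = 10.5 × 9.29833 ≈ 97.63

97.6pt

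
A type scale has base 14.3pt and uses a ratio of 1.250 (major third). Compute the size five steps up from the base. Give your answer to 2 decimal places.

43.64pt

14.3 × 1.250⁵ = 14.3 × 3.05176 ≈ 43.64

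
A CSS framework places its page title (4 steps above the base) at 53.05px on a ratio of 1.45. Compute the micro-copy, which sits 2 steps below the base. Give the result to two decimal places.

5.71px

Moving from step +4 to step -2 is 6 steps down, so divide by r⁶.
53.05 ÷ 1.45⁶ = 53.05 ÷ 9.29411 ≈ 5.708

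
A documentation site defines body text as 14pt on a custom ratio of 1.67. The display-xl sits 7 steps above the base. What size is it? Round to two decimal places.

A modular type scale is a geometric sequence: sizeₙ = base × rⁿ.
14.0 × 1.67⁷ = 14.0 × 36.22558 ≈ 507.16

507.16pt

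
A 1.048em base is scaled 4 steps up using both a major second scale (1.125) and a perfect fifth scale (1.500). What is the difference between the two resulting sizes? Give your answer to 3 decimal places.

3.627em

Major second: 1.048 × 1.125⁴ = 1.67869em
Perfect fifth: 1.048 × 1.500⁴ = 5.30550em
Difference: 5.30550 − 1.67869 = 3.62681em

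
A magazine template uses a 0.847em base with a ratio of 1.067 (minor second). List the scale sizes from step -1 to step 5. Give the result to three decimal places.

Step -1: 0.847 ÷ 1.067 = 0.794
Step 0: 0.847em
Step 1: 0.847 × 1.067 = 0.904
Step 2: 0.847 × 1.067² = 0.964
Step 3: 0.847 × 1.067³ = 1.029
Step 4: 0.847 × 1.067⁴ = 1.098
Step 5: 0.847 × 1.067⁵ = 1.171

0.794em, 0.847em, 0.904em, 0.964em, 1.029em, 1.098em, 1.171em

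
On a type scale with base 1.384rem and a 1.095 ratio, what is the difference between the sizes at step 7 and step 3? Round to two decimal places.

Step 3: 1.384 × 1.095³ = 1.8171rem
Step 7: 1.384 × 1.095⁷ = 2.6124rem
Difference: 2.6124 − 1.8171 = 0.7953rem

0.80rem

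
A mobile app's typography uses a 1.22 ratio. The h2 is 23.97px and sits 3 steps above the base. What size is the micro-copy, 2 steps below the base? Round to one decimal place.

23.97 ÷ 1.22⁵ = 23.97 ÷ 2.70271 ≈ 8.869

8.9px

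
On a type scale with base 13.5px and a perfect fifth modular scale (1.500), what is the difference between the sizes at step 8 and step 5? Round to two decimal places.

Step 5: 13.5 × 1.500⁵ = 102.5156px
Step 8: 13.5 × 1.500⁸ = 345.9902px
Difference: 345.9902 − 102.5156 = 243.4746px

243.47px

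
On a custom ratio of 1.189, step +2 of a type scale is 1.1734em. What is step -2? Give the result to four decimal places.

1.1734 ÷ 1.189⁴ = 1.1734 ÷ 1.99861 ≈ 0.5871

0.5871em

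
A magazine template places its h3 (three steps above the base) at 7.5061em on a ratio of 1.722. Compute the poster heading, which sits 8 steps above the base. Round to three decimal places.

113.653em

Moving from step +3 to step +8 is 5 steps up, so multiply by r⁵.
7.5061 × 1.722⁵ = 7.5061 × 15.14139 ≈ 113.653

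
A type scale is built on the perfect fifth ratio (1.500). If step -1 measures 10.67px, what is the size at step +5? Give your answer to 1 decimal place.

121.5px

10.67 × 1.500⁶ = 10.67 × 11.39062 ≈ 121.538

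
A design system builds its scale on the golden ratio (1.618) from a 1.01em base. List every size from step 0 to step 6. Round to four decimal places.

Step 0: 1.01em
Step 1: 1.01 × 1.618 = 1.6342
Step 2: 1.01 × 1.618² = 2.6441
Step 3: 1.01 × 1.618³ = 4.2782
Step 4: 1.01 × 1.618⁴ = 6.9221
Step 5: 1.01 × 1.618⁵ = 11.1999
Step 6: 1.01 × 1.618⁶ = 18.1214

1.0100em, 1.6342em, 2.6441em, 4.2782em, 6.9221em, 11.1999em, 18.1214em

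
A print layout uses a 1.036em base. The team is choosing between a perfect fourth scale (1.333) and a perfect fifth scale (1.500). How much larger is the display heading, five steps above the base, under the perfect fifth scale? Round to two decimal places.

3.51em

Perfect fourth: 1.036 × 1.333⁵ = 4.3602em
Perfect fifth: 1.036 × 1.500⁵ = 7.8671em
Difference: 7.8671 − 4.3602 = 3.5069em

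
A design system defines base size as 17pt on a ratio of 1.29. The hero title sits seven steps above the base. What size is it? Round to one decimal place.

Every step multiplies by the scale ratio.
17.0 × 1.29⁷ = 17.0 × 5.94467 ≈ 101.06

101.1pt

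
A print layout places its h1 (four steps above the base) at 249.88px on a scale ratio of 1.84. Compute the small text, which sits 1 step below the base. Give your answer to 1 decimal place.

The gap is -1 − (4) = -5 steps, so the factor is 1.84^-5.
249.88 ÷ 1.84⁵ = 249.88 ÷ 21.09061 ≈ 11.848

11.8px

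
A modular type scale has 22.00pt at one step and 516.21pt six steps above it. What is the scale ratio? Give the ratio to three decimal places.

1.692

r⁶ = 516.21 / 22.00, so r = (516.21/22.00)^(1/6).
r = 23.4641^(1/6) ≈ 1.6920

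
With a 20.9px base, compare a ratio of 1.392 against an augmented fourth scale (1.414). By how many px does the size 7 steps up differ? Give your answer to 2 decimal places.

24.56px

At 1.392: 20.9 × 1.392⁷ = 211.6513px
Augmented fourth: 20.9 × 1.414⁷ = 236.2067px
Difference: 236.2067 − 211.6513 = 24.5554px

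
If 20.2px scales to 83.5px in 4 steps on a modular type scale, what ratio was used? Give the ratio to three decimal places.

1.426

r⁴ = 83.5 / 20.2, so r = (83.5/20.2)^(1/4).
r = 4.1337^(1/4) ≈ 1.4259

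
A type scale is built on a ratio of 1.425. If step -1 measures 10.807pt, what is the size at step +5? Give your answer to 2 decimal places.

90.49pt

The gap is 5 − (-1) = 6 steps, so the factor is 1.425^6.
10.807 × 1.425⁶ = 10.807 × 8.37316 ≈ 90.489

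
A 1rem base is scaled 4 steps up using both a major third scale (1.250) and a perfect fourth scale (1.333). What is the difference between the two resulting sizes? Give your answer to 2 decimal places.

0.72rem

Major third: 1.0 × 1.250⁴ = 2.4414rem
Perfect fourth: 1.0 × 1.333⁴ = 3.1573rem
Difference: 3.1573 − 2.4414 = 0.7159rem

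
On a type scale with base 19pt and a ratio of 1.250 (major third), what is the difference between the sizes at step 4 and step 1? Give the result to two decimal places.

Step 1: 19.0 × 1.250 = 23.7500pt
Step 4: 19.0 × 1.250⁴ = 46.3867pt
Difference: 46.3867 − 23.7500 = 22.6367pt

22.64pt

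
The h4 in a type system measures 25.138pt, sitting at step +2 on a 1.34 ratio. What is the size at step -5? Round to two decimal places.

3.24pt

The gap is -5 − (2) = -7 steps, so the factor is 1.34^-7.
25.138 ÷ 1.34⁷ = 25.138 ÷ 7.75771 ≈ 3.240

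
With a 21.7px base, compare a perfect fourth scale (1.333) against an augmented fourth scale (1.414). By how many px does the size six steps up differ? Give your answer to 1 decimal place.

Perfect fourth: 21.7 × 1.333⁶ = 121.742px
Augmented fourth: 21.7 × 1.414⁶ = 173.443px
Difference: 173.443 − 121.742 = 51.701px

51.7px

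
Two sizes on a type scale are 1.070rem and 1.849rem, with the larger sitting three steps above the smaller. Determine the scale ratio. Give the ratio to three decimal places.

1.200

r³ = 1.849 / 1.070, so r = (1.849/1.070)^(1/3).
r = 1.7280^(1/3) ≈ 1.2000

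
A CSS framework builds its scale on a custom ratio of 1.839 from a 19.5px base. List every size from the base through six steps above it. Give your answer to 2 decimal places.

Step 0: 19.5px
Step 1: 19.5 × 1.839 = 35.86
Step 2: 19.5 × 1.839² = 65.95
Step 3: 19.5 × 1.839³ = 121.28
Step 4: 19.5 × 1.839⁴ = 223.03
Step 5: 19.5 × 1.839⁵ = 410.15
Step 6: 19.5 × 1.839⁶ = 754.27

19.50px, 35.86px, 65.95px, 121.28px, 223.03px, 410.15px, 754.27px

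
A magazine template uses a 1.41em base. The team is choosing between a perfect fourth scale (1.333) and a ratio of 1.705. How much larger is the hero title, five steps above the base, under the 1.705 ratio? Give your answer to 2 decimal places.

14.38em

Perfect fourth: 1.41 × 1.333⁵ = 5.9343em
At 1.705: 1.41 × 1.705⁵ = 20.3161em
Difference: 20.3161 − 5.9343 = 14.3818em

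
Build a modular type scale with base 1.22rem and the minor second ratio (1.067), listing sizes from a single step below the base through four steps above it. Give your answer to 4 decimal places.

Step -1: 1.22 ÷ 1.067 = 1.1434
Step 0: 1.22rem
Step 1: 1.22 × 1.067 = 1.3017
Step 2: 1.22 × 1.067² = 1.3890
Step 3: 1.22 × 1.067³ = 1.4820
Step 4: 1.22 × 1.067⁴ = 1.5813

1.1434rem, 1.2200rem, 1.3017rem, 1.3890rem, 1.4820rem, 1.5813rem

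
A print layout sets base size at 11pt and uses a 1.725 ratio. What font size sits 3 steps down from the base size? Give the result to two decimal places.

2.14pt

A modular type scale is a geometric sequence: sizeₙ = base × rⁿ.
11.0 ÷ 1.725³ = 11.0 ÷ 5.13295 ≈ 2.14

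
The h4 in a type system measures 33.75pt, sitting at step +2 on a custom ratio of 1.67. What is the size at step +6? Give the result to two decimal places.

262.51pt

33.75 × 1.67⁴ = 33.75 × 7.77796 ≈ 262.506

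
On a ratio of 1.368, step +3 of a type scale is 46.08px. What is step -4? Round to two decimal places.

46.08 ÷ 1.368⁷ = 46.08 ÷ 8.96608 ≈ 5.139

5.14px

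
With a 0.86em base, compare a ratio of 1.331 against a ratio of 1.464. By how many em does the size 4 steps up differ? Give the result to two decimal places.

At 1.331: 0.86 × 1.331⁴ = 2.6990em
At 1.464: 0.86 × 1.464⁴ = 3.9506em
Difference: 3.9506 − 2.6990 = 1.2516em

1.25em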